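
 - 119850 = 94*( - 1275)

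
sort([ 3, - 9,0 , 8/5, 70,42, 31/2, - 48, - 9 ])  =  [ -48 ,  -  9, - 9, 0, 8/5, 3,31/2,42,70 ]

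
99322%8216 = 730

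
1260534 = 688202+572332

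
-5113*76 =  - 388588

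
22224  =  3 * 7408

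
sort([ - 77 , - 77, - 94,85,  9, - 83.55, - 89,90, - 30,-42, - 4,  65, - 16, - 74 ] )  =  [ - 94, - 89, - 83.55, - 77,-77, - 74, - 42, - 30, - 16, - 4,  9,  65,85, 90]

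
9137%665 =492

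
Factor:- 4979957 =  - 19^1 * 262103^1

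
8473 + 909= 9382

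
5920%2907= 106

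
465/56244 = 155/18748 = 0.01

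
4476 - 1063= 3413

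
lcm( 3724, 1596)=11172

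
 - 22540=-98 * 230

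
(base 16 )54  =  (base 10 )84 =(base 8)124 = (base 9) 103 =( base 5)314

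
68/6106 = 34/3053 = 0.01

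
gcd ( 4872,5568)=696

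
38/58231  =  38/58231 = 0.00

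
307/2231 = 307/2231 = 0.14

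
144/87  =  1 + 19/29=1.66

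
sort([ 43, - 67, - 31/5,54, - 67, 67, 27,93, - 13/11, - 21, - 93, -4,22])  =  [ - 93, - 67,-67,  -  21,  -  31/5, - 4, -13/11  ,  22,27, 43,54, 67,93 ]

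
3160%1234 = 692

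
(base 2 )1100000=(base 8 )140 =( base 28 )3C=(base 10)96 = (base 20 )4g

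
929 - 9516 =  - 8587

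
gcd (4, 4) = 4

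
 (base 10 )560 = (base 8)1060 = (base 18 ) 1D2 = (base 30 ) IK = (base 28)k0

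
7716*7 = 54012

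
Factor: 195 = 3^1 *5^1*13^1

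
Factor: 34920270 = 2^1*3^2*5^1*7^1*11^1*5039^1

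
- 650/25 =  - 26 = - 26.00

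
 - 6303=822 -7125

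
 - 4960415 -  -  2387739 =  - 2572676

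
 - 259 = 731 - 990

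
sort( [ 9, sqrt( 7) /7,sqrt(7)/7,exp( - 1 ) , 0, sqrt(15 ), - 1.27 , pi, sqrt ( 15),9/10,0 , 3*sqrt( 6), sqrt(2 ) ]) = [ - 1.27,0,0,exp( - 1 ),sqrt(7) /7,sqrt ( 7)/7, 9/10, sqrt(2),pi,sqrt( 15),sqrt(15 ), 3*sqrt( 6), 9 ]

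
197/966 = 197/966 =0.20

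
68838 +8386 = 77224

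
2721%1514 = 1207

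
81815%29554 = 22707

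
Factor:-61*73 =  -61^1*73^1 = - 4453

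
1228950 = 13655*90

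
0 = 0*47525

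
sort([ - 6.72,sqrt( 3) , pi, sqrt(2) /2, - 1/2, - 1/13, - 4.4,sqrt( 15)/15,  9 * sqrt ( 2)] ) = [ - 6.72,  -  4.4, - 1/2, - 1/13, sqrt (15 )/15, sqrt (2)/2,sqrt( 3), pi,9 * sqrt( 2 ) ] 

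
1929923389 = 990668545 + 939254844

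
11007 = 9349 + 1658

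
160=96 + 64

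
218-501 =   -  283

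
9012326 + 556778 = 9569104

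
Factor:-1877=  - 1877^1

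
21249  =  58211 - 36962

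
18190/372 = 9095/186=48.90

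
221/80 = 221/80=2.76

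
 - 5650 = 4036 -9686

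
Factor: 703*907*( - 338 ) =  - 2^1*13^2*19^1*37^1*907^1 = - 215515898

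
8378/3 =2792+2/3= 2792.67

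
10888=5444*2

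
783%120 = 63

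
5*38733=193665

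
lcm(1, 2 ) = 2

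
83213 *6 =499278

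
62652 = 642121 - 579469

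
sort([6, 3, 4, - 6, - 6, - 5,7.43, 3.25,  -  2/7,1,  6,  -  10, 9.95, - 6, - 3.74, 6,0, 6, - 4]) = [ - 10, - 6, - 6, - 6, - 5, - 4,- 3.74,-2/7, 0,1, 3, 3.25 , 4,6, 6, 6, 6, 7.43, 9.95]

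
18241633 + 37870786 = 56112419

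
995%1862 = 995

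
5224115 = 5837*895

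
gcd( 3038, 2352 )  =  98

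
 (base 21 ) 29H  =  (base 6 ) 5012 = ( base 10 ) 1088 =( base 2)10001000000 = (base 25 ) 1ID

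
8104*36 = 291744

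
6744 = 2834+3910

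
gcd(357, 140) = 7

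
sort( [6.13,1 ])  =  [1 , 6.13 ] 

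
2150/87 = 2150/87 = 24.71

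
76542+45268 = 121810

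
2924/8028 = 731/2007=0.36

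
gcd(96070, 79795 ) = 5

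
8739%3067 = 2605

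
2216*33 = 73128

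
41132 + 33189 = 74321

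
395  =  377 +18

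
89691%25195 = 14106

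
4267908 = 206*20718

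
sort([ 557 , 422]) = [ 422  ,  557]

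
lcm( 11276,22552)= 22552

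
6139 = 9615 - 3476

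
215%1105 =215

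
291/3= 97 = 97.00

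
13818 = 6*2303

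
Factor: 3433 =3433^1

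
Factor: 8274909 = 3^1*347^1*7949^1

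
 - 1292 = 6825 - 8117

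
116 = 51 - - 65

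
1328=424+904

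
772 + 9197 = 9969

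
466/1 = 466=466.00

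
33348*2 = 66696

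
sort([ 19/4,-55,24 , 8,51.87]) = [ - 55,19/4, 8,24,51.87]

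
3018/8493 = 1006/2831  =  0.36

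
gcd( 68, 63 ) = 1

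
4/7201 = 4/7201  =  0.00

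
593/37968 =593/37968 = 0.02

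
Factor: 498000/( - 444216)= - 250/223= -  2^1* 5^3 *223^( - 1)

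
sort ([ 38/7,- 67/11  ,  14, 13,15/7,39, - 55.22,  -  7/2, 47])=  [-55.22,-67/11, - 7/2,15/7,38/7,13,  14,39,47 ]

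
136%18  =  10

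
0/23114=0 = 0.00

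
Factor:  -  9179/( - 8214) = 2^( - 1)*3^(-1 )*37^( - 2 )*67^1*137^1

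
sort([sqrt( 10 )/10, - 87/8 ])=[-87/8,sqrt( 10)/10]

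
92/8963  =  92/8963 =0.01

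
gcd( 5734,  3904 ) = 122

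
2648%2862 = 2648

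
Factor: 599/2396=2^( - 2 )= 1/4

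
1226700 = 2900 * 423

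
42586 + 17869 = 60455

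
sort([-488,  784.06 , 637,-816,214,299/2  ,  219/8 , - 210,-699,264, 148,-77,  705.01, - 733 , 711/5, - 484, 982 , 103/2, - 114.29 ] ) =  [-816 , - 733,-699, - 488,-484, - 210,  -  114.29, - 77, 219/8, 103/2, 711/5, 148,299/2, 214,264, 637,  705.01,784.06,  982]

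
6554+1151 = 7705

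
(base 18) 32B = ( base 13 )605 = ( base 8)1773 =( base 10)1019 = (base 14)52B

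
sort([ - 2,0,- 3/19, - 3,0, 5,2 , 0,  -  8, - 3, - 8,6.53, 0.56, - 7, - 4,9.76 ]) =[ - 8,  -  8, - 7, - 4, - 3, - 3, - 2, - 3/19,0,0,  0, 0.56, 2 , 5, 6.53,9.76 ]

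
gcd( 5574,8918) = 2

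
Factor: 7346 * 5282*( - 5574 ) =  - 2^3*3^1 * 19^1*139^1*929^1* 3673^1 =- 216279962328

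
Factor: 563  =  563^1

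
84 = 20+64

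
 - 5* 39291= - 196455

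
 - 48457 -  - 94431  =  45974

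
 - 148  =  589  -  737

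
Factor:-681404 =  - 2^2*170351^1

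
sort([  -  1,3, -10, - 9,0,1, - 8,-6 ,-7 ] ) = [-10 ,-9, - 8, -7,- 6, - 1 , 0, 1 , 3 ] 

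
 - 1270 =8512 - 9782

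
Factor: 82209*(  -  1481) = - 121751529=- 3^1*67^1*409^1*1481^1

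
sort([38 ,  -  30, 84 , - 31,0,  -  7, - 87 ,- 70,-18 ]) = [ - 87,-70, - 31, - 30, - 18, - 7, 0, 38 , 84] 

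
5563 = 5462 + 101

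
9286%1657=1001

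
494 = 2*247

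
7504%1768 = 432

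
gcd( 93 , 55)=1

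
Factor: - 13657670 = -2^1*5^1*13^1*31^1*3389^1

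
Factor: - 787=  - 787^1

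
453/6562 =453/6562 = 0.07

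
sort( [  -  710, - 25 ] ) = [ -710, - 25]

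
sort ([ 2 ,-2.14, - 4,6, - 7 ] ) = [ - 7, - 4,  -  2.14,2,6 ]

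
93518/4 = 23379 +1/2= 23379.50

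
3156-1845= 1311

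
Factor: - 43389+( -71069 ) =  - 2^1*151^1*379^1=-114458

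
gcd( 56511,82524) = 897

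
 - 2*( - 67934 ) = 135868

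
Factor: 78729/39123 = 163/81 =3^( - 4 )* 163^1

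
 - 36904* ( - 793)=29264872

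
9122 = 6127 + 2995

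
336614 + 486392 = 823006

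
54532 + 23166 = 77698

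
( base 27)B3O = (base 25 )COO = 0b1111110111100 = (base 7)32454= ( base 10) 8124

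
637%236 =165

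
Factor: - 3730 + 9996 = 2^1* 13^1*241^1 = 6266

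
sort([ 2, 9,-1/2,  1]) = [-1/2 , 1,  2, 9]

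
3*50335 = 151005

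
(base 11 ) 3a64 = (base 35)4an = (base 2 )1010010011001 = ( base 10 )5273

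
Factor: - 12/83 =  - 2^2*3^1 *83^( - 1 ) 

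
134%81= 53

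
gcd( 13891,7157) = 1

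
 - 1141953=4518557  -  5660510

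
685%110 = 25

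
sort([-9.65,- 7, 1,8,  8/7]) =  [-9.65, - 7, 1, 8/7, 8] 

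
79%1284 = 79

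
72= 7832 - 7760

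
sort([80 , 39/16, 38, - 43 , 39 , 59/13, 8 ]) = [ - 43,  39/16 , 59/13, 8,38,39, 80 ] 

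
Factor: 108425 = 5^2 * 4337^1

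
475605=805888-330283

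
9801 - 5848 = 3953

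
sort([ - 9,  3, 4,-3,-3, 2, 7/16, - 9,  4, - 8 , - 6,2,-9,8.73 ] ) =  [ - 9, - 9,-9,  -  8, - 6, - 3, - 3,7/16, 2,2,3, 4,  4,  8.73]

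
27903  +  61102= 89005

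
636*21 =13356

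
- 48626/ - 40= 1215  +  13/20 = 1215.65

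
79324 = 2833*28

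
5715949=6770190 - 1054241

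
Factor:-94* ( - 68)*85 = 2^3 * 5^1 * 17^2*47^1 = 543320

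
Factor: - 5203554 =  - 2^1  *  3^1 * 867259^1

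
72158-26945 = 45213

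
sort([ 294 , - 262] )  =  [ - 262, 294]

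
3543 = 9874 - 6331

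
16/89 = 16/89 = 0.18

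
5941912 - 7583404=-1641492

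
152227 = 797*191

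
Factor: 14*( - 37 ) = - 518 =-  2^1*7^1 * 37^1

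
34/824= 17/412  =  0.04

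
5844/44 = 1461/11 = 132.82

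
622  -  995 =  - 373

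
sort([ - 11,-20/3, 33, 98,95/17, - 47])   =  [ - 47, - 11, - 20/3,95/17, 33, 98 ] 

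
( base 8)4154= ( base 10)2156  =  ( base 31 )27h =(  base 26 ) 34O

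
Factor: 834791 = 59^1 * 14149^1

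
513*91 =46683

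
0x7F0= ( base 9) 2707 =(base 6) 13224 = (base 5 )31112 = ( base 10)2032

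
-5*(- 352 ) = 1760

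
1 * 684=684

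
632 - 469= 163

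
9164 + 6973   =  16137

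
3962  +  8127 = 12089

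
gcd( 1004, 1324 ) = 4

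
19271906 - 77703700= - 58431794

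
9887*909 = 8987283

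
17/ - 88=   -  17/88 = -0.19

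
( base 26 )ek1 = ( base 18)1ced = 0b10011100000001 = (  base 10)9985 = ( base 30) b2p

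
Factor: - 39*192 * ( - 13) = 2^6*3^2*13^2=97344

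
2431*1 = 2431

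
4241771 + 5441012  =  9682783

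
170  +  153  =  323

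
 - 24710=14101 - 38811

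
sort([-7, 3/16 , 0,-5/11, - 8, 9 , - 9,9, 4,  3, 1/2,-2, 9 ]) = [ - 9, - 8, - 7,-2, - 5/11,0, 3/16,  1/2, 3, 4, 9,  9,9]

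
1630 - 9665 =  -8035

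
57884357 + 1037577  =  58921934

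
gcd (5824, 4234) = 2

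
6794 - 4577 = 2217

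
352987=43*8209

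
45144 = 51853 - 6709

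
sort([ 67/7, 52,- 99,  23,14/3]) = [ - 99,14/3,67/7, 23, 52]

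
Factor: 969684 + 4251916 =5221600  =  2^5*5^2*61^1 * 107^1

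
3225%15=0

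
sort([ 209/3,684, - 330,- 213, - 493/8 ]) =[ - 330, - 213, - 493/8 , 209/3,684]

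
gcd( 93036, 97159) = 1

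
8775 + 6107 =14882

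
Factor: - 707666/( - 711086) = 353833/355543 = 167^( - 1)*2129^ ( - 1)*353833^1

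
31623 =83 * 381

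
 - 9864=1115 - 10979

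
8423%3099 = 2225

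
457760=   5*91552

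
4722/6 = 787  =  787.00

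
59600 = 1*59600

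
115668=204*567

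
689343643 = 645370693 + 43972950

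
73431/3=24477 = 24477.00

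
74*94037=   6958738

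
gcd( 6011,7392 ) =1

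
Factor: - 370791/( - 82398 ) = 9/2 = 2^( - 1 )*3^2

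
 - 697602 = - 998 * 699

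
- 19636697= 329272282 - 348908979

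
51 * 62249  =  3174699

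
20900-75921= -55021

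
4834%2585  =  2249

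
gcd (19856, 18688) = 1168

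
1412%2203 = 1412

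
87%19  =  11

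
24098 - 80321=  - 56223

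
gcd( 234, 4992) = 78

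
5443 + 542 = 5985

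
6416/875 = 7 + 291/875=7.33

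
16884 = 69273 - 52389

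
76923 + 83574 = 160497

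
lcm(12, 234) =468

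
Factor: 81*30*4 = 9720 = 2^3*3^5*5^1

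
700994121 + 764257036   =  1465251157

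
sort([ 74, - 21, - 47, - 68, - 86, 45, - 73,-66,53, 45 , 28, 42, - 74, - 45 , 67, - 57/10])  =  [ - 86, - 74, - 73,-68, - 66, - 47,-45, - 21, -57/10, 28, 42, 45, 45,53, 67, 74]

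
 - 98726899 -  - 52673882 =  - 46053017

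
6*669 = 4014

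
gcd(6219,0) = 6219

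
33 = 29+4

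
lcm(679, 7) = 679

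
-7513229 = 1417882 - 8931111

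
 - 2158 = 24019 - 26177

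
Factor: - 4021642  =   - 2^1*23^1*87427^1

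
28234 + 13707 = 41941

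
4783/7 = 4783/7 = 683.29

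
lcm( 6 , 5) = 30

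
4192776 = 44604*94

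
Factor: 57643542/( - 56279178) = - 1067473/1042207 = - 11^1 * 19^( - 2 )*53^1*1831^1*2887^( - 1)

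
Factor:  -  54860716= - 2^2*61^1*151^1*1489^1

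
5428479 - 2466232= 2962247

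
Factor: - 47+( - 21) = -68 = - 2^2*17^1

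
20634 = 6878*3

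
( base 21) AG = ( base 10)226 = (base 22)a6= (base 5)1401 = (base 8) 342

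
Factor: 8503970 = 2^1 *5^1*850397^1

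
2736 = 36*76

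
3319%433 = 288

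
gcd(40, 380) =20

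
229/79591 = 229/79591  =  0.00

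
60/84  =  5/7 = 0.71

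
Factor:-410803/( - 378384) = 2^(-4)*3^( - 1 )*23^1*53^1 * 337^1*7883^(-1)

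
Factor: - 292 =  -  2^2* 73^1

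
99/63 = 11/7 = 1.57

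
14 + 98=112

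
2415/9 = 268+1/3 = 268.33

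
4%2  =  0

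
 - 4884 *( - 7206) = 35194104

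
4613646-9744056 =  - 5130410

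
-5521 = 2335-7856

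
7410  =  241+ 7169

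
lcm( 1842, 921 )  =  1842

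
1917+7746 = 9663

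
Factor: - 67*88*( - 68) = 2^5*11^1 * 17^1 * 67^1 = 400928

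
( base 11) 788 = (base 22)1kj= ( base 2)1110101111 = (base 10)943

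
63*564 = 35532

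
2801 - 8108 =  -5307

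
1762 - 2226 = -464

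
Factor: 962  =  2^1*13^1*37^1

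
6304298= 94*67067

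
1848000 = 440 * 4200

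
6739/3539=6739/3539 = 1.90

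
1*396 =396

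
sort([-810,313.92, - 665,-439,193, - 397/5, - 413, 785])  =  [  -  810, - 665, - 439,- 413,-397/5,193,313.92, 785] 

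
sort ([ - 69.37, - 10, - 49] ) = [ - 69.37, - 49, - 10]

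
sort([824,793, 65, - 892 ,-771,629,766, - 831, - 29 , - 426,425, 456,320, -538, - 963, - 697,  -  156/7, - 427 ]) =[ - 963, - 892, - 831,-771, - 697, - 538, - 427, - 426,-29 , - 156/7,65,320,425,456,629,766 , 793,824] 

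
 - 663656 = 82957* ( - 8)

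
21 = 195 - 174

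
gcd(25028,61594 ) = 2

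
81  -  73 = 8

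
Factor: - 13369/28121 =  - 29/61=- 29^1*61^( - 1 ) 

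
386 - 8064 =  - 7678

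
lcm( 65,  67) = 4355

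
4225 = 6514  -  2289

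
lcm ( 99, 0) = 0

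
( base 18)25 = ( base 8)51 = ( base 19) 23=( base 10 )41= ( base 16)29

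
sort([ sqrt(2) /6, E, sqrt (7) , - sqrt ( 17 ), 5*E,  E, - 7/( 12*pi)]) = [-sqrt( 17), - 7/( 12 * pi ), sqrt( 2 ) /6, sqrt(7), E, E,5*E]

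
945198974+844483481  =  1789682455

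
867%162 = 57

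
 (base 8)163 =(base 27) 47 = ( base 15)7a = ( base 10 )115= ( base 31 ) 3M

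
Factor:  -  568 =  - 2^3*71^1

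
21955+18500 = 40455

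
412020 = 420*981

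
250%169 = 81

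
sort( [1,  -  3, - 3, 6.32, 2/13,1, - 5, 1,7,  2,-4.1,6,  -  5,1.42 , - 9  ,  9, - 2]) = [-9,  -  5, - 5, - 4.1, - 3,-3, - 2, 2/13, 1,1, 1 , 1.42,  2,6  ,  6.32, 7,9] 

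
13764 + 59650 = 73414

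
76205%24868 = 1601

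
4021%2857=1164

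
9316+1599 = 10915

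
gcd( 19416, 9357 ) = 3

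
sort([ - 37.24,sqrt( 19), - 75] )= [ - 75,-37.24,sqrt (19)]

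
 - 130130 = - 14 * 9295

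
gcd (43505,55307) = 7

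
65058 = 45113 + 19945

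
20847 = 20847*1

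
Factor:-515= - 5^1* 103^1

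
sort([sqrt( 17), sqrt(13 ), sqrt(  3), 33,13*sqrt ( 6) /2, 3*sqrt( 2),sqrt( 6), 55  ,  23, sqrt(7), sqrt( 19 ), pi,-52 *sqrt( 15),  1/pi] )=[ - 52*sqrt( 15),1/pi,sqrt ( 3), sqrt( 6), sqrt(7),pi,sqrt(13 ), sqrt(17), 3*sqrt( 2 ),sqrt(19) , 13*sqrt (6 )/2  ,  23, 33,55 ]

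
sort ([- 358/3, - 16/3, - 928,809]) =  [ - 928, - 358/3, - 16/3, 809 ] 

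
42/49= 6/7= 0.86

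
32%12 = 8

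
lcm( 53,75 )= 3975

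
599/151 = 599/151= 3.97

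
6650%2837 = 976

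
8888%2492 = 1412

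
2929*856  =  2507224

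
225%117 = 108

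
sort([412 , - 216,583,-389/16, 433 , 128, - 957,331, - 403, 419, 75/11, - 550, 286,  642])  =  [ - 957, - 550, - 403, - 216, - 389/16 , 75/11,  128,  286 , 331 , 412,419,  433,  583,  642]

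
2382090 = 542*4395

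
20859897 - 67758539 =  - 46898642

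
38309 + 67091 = 105400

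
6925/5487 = 6925/5487 = 1.26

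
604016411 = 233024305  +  370992106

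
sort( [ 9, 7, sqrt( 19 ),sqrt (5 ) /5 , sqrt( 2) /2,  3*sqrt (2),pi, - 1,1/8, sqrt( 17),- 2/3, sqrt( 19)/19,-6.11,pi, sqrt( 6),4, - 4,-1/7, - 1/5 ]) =[  -  6.11, - 4 , - 1,  -  2/3, - 1/5,-1/7 , 1/8, sqrt( 19)/19, sqrt( 5)/5, sqrt(2 ) /2,sqrt (6), pi, pi, 4,sqrt(17),3*sqrt(2),sqrt( 19 ), 7,9 ] 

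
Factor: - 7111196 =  - 2^2*1777799^1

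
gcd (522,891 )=9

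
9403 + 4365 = 13768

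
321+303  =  624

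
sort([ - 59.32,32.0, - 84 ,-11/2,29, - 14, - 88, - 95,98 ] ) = [ - 95,-88, - 84,- 59.32,  -  14, - 11/2, 29, 32.0, 98]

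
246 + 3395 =3641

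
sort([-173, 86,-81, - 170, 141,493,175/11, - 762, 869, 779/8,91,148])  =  [ - 762, - 173,-170,-81, 175/11,86, 91,779/8, 141  ,  148 , 493, 869]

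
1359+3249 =4608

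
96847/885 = 109+382/885 = 109.43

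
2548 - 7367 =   -  4819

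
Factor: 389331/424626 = 717/782 = 2^( - 1 )*3^1*17^(-1 )*23^(-1 )*239^1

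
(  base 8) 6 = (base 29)6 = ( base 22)6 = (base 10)6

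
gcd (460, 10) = 10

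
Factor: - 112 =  - 2^4*7^1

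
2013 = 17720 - 15707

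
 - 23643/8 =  - 2956+5/8 = - 2955.38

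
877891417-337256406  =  540635011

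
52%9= 7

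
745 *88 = 65560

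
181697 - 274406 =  - 92709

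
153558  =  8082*19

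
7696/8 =962 = 962.00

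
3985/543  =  7 + 184/543 = 7.34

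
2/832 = 1/416 = 0.00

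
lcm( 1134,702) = 14742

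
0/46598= 0 = 0.00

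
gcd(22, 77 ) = 11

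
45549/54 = 1687/2 = 843.50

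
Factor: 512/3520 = 2^3*5^( - 1)*11^( - 1 ) = 8/55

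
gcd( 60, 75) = 15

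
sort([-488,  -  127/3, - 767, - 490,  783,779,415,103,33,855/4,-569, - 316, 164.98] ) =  [ - 767, - 569,  -  490 , - 488,-316, - 127/3,  33,  103, 164.98,855/4,415,779, 783 ]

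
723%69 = 33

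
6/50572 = 3/25286 =0.00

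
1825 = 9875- 8050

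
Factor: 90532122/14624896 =2^( - 6 )*3^1*11^(  -  1 )*13^(  -  1 )*17^(-1)*47^(-1 )*647^1*23321^1 = 45266061/7312448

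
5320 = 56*95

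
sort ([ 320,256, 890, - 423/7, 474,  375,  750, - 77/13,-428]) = [ - 428,-423/7,  -  77/13, 256, 320, 375, 474, 750, 890]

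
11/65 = 11/65= 0.17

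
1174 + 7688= 8862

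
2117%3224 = 2117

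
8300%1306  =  464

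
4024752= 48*83849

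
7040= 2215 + 4825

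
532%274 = 258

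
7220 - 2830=4390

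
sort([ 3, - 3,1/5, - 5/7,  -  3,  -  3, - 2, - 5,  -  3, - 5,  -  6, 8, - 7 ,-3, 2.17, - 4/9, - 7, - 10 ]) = [ - 10 , - 7, - 7, - 6, - 5, - 5,  -  3 ,  -  3, - 3,-3, - 3 ,-2, - 5/7, - 4/9, 1/5, 2.17,3, 8]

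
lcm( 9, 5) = 45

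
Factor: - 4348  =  -2^2*1087^1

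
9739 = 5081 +4658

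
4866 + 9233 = 14099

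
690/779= 690/779 = 0.89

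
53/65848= 53/65848=0.00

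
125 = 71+54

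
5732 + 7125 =12857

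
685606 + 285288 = 970894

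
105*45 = 4725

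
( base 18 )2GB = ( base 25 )1CM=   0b1110110011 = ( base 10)947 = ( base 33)SN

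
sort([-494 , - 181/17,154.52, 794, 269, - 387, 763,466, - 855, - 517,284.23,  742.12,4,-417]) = [ - 855,-517, - 494, - 417, - 387, - 181/17, 4,154.52, 269,284.23,466,742.12,763,794] 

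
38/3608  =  19/1804 = 0.01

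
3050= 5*610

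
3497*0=0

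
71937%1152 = 513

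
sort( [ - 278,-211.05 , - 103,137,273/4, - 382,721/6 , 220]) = [ - 382, - 278, - 211.05, - 103,  273/4,721/6,  137,  220 ] 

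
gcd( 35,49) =7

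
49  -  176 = - 127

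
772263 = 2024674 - 1252411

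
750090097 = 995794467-245704370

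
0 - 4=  - 4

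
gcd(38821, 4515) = 1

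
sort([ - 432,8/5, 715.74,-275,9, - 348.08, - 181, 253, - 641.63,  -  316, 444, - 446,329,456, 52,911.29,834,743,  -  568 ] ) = [ - 641.63, - 568,  -  446, - 432, - 348.08, - 316, - 275, - 181,8/5, 9,52,  253,329,444, 456,715.74,743,834,911.29 ] 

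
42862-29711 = 13151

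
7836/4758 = 1  +  513/793 = 1.65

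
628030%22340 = 2510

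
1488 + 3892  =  5380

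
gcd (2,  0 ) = 2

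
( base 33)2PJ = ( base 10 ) 3022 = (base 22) 658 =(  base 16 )BCE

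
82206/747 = 110 + 4/83 =110.05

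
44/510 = 22/255 = 0.09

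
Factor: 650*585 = 380250 = 2^1*3^2 * 5^3*13^2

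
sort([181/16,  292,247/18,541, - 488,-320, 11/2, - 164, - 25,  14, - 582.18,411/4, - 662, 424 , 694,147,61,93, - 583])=[- 662, - 583, - 582.18, - 488 , - 320, - 164, - 25,11/2, 181/16,  247/18 , 14,61,93, 411/4, 147, 292, 424 , 541,694]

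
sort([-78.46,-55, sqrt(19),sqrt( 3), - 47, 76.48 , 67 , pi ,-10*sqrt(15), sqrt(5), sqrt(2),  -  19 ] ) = [ - 78.46, - 55, - 47, -10*sqrt(15 ), - 19,sqrt( 2 ),sqrt(3 ), sqrt( 5 ),pi,sqrt(19 ),67,76.48 ] 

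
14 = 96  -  82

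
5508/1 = 5508 =5508.00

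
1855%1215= 640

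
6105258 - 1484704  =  4620554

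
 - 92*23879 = -2196868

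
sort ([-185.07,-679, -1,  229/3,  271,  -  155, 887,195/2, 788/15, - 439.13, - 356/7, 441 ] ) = [  -  679,  -  439.13, - 185.07,  -  155, - 356/7,- 1, 788/15,229/3,195/2, 271 , 441, 887] 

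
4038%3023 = 1015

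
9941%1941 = 236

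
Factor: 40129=40129^1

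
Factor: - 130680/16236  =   - 330/41 = - 2^1*3^1*5^1*11^1*41^( - 1 ) 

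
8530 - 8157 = 373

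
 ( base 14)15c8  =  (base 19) AF5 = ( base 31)41P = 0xF3C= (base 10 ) 3900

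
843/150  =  281/50   =  5.62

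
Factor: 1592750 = 2^1*5^3 * 23^1*277^1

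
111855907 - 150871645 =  - 39015738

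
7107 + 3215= 10322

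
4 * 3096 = 12384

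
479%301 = 178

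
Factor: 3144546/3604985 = 2^1*3^2*5^(  -  1 )*97^1*1801^1 * 720997^(-1 )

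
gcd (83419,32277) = 7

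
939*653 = 613167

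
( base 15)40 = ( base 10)60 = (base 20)30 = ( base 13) 48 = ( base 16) 3c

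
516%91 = 61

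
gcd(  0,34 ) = 34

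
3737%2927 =810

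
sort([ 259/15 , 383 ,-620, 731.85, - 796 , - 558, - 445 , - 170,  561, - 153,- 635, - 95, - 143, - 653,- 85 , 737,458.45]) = [ -796, - 653, - 635, - 620,- 558,  -  445, - 170, - 153, - 143, - 95, - 85,259/15, 383,458.45, 561,731.85,737]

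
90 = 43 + 47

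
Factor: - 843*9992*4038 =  - 34013107728=- 2^4*3^2*281^1*673^1*1249^1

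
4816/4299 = 1 + 517/4299 = 1.12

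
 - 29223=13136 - 42359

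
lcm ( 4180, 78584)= 392920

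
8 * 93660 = 749280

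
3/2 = 3/2 = 1.50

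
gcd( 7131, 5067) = 3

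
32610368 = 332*98224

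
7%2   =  1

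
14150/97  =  145+85/97 = 145.88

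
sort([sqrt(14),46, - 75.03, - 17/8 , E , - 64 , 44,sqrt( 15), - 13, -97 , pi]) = [ - 97, - 75.03 , - 64, - 13, - 17/8, E,pi , sqrt(14),sqrt(15),44 , 46 ]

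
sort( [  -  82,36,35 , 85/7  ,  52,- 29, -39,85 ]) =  [ - 82, - 39, - 29,85/7,35 , 36,52, 85 ] 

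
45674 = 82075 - 36401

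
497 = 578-81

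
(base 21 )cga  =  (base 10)5638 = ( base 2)1011000000110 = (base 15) 1A0D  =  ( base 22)BE6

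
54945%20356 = 14233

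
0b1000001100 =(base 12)378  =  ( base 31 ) GS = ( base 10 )524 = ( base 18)1b2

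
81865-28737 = 53128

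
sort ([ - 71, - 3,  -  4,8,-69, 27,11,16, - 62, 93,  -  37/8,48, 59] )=[ - 71,  -  69,-62, - 37/8, - 4,- 3, 8, 11,16, 27, 48,  59 , 93 ] 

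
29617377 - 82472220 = - 52854843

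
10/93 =10/93 = 0.11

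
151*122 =18422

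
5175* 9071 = 46942425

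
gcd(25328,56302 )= 2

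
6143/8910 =6143/8910 = 0.69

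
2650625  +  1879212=4529837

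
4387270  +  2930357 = 7317627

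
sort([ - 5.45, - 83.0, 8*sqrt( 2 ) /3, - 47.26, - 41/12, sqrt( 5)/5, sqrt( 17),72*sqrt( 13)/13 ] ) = [-83.0, -47.26,  -  5.45,-41/12,sqrt(5) /5, 8*sqrt (2)/3,sqrt( 17),72*sqrt( 13 )/13] 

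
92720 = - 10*( - 9272 ) 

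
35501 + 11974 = 47475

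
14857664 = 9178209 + 5679455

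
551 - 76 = 475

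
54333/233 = 233+44/233 = 233.19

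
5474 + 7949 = 13423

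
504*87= 43848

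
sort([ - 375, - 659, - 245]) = [-659, - 375, - 245]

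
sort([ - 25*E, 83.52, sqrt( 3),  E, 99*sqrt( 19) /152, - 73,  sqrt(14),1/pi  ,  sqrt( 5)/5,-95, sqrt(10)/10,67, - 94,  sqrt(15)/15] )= [ - 95,  -  94, - 73,- 25*E, sqrt(15 ) /15 , sqrt( 10 ) /10,1/pi,  sqrt( 5)/5,sqrt(3), E, 99*sqrt(19)/152, sqrt(14),  67,83.52 ] 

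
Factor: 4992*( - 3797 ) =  - 18954624 = - 2^7*3^1*13^1 * 3797^1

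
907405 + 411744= 1319149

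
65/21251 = 65/21251 =0.00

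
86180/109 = 790 + 70/109 = 790.64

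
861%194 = 85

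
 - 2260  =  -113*20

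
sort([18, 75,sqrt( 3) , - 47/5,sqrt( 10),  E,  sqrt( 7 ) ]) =[ - 47/5,sqrt( 3 ),sqrt( 7),E,sqrt( 10 )  ,  18, 75 ]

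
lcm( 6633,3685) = 33165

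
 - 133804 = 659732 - 793536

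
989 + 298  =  1287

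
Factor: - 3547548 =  - 2^2*3^2 * 98543^1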